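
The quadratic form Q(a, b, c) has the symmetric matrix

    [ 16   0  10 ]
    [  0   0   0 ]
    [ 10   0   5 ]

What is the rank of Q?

Congruent diagonalization of A (simultaneous row and column reduction) yields pivots 16, 0, -5/4.
Counting signs: 1 positive, 1 negative, 1 zero.
The rank is the number of nonzero pivots: 2.

2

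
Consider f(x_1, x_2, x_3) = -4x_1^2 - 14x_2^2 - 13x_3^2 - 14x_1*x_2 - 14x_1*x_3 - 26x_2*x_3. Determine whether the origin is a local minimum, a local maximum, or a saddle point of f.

The Hessian at the origin is H = [[-8, -14, -14], [-14, -28, -26], [-14, -26, -26]].
Row-reducing H symmetrically gives the diagonal entries -8, -7/2, -6/7.
That gives 3 negative pivots.
H is negative definite, so the origin is a strict local maximum.

local maximum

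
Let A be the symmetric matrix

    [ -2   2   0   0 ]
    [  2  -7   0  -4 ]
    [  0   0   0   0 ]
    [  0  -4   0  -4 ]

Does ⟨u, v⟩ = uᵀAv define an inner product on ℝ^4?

no

Congruent diagonalization of A (simultaneous row and column reduction) yields pivots -2, -5, 0, -4/5.
Counting signs: 3 negative, 1 zero.
Hence Q is negative semidefinite.
⟨·,·⟩ is an inner product exactly when A is positive definite.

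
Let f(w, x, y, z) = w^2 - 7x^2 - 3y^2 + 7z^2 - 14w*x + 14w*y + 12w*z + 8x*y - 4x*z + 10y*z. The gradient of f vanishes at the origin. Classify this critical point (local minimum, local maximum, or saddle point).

The Hessian at the origin is H = [[2, -14, 14, 12], [-14, -14, 8, -4], [14, 8, -6, 10], [12, -4, 10, 14]].
An LDLᵀ factorisation of H has diagonal entries 2, -112, -103/28, -6/103.
Counting signs: 1 positive, 3 negative.
H is indefinite, so the origin is a saddle point.

saddle point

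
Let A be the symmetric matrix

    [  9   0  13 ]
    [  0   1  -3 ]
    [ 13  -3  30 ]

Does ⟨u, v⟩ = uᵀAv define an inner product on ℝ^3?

Leading principal minors: Δ_1 = 9, Δ_2 = 9, Δ_3 = 20.
All leading principal minors are positive, so by Sylvester's criterion Q is positive definite.
⟨·,·⟩ is an inner product exactly when A is positive definite.

yes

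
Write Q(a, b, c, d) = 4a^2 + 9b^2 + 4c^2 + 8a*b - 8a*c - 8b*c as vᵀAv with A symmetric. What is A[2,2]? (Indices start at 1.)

9

The coefficient of b^2 in Q is 9, and that is exactly A[2,2].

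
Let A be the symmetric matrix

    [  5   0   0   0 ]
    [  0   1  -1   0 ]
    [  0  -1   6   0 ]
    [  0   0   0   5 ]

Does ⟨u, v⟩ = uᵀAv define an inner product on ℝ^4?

Row-reducing A symmetrically gives the diagonal entries 5, 1, 5, 5.
That gives 4 positive pivots.
Hence Q is positive definite.
⟨·,·⟩ is an inner product exactly when A is positive definite.

yes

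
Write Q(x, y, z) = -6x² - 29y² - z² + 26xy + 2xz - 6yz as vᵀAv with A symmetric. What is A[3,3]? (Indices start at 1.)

The coefficient of z² in Q is -1, and that is exactly A[3,3].

-1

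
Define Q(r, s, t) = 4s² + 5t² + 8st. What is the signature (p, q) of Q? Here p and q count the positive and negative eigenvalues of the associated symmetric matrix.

Write A = [[0, 0, 0], [0, 4, 4], [0, 4, 5]].
Congruent diagonalization of A (simultaneous row and column reduction) yields pivots 0, 4, 1.
That gives 2 positive, 1 zero pivots.

(2, 0)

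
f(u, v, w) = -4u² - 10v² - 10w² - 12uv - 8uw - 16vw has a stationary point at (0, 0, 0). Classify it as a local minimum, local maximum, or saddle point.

local maximum

The Hessian at the origin is H = [[-8, -12, -8], [-12, -20, -16], [-8, -16, -20]].
Symmetric row and column elimination reduces H to a congruent diagonal form with pivots -8, -2, -4.
Counting signs: 3 negative.
H is negative definite, so the origin is a strict local maximum.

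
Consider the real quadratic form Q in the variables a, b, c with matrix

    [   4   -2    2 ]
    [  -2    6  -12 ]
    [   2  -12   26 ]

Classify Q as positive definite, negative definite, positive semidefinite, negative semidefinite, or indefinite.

Row-reducing A symmetrically gives the diagonal entries 4, 5, 4/5.
That gives 3 positive pivots.
Hence Q is positive definite.

positive definite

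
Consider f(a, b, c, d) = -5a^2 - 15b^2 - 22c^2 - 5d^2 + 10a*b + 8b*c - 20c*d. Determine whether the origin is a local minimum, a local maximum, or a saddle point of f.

local maximum

The Hessian at the origin is H = [[-10, 10, 0, 0], [10, -30, 8, 0], [0, 8, -44, -20], [0, 0, -20, -10]].
Symmetric row and column elimination reduces H to a congruent diagonal form with pivots -10, -20, -204/5, -10/51.
That gives 4 negative pivots.
H is negative definite, so the origin is a strict local maximum.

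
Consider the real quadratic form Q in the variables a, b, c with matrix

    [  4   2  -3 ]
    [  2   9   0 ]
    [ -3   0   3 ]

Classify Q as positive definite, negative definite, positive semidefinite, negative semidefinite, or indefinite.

Leading principal minors: Δ_1 = 4, Δ_2 = 32, Δ_3 = 15.
All leading principal minors are positive, so by Sylvester's criterion Q is positive definite.

positive definite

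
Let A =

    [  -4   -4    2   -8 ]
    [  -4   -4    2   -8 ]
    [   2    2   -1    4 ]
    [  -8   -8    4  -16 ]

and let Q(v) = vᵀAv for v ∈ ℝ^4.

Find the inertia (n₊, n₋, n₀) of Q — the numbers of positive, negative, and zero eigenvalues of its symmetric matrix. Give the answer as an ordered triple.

(0, 1, 3)

Symmetric row and column elimination reduces A to a congruent diagonal form with pivots -4, 0, 0, 0.
So there are 1 negative, 3 zero pivots.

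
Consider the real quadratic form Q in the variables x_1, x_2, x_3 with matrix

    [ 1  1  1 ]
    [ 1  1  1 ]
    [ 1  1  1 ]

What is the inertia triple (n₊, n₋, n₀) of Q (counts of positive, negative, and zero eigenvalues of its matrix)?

(1, 0, 2)

Congruent diagonalization of A (simultaneous row and column reduction) yields pivots 1, 0, 0.
That gives 1 positive, 2 zero pivots.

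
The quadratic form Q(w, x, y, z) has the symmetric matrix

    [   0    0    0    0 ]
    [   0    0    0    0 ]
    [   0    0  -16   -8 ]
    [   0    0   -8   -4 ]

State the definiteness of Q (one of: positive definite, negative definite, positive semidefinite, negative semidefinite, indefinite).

Congruent diagonalization of A (simultaneous row and column reduction) yields pivots 0, 0, -16, 0.
Counting signs: 1 negative, 3 zero.
Hence Q is negative semidefinite.

negative semidefinite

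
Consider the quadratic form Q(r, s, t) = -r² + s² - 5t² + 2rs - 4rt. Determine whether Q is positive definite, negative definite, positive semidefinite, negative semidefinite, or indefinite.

The symmetric matrix is A = [[-1, 1, -2], [1, 1, 0], [-2, 0, -5]].
An LDLᵀ factorisation of A has diagonal entries -1, 2, -3.
Counting signs: 1 positive, 2 negative.
Hence Q is indefinite.

indefinite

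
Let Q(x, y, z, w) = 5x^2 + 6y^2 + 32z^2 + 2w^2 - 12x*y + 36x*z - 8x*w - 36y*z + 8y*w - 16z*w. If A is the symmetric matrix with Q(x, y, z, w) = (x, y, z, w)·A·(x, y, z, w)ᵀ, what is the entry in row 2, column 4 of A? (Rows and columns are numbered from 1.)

4

The coefficient of y·w in Q is 8. For a symmetric A this equals A[2,4] + A[4,2] = 2·A[2,4].
So A[2,4] = 8/2 = 4.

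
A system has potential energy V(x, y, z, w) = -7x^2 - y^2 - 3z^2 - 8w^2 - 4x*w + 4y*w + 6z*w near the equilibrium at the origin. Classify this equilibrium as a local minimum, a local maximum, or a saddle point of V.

The Hessian at the origin is H = [[-14, 0, 0, -4], [0, -2, 0, 4], [0, 0, -6, 6], [-4, 4, 6, -16]].
Row-reducing H symmetrically gives the diagonal entries -14, -2, -6, -6/7.
So there are 4 negative pivots.
H is negative definite, so the origin is a strict local maximum.

local maximum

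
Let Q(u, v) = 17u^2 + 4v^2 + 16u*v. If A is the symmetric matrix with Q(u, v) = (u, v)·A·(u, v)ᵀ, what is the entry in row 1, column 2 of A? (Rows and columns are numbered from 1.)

8

The coefficient of u·v in Q is 16. For a symmetric A this equals A[1,2] + A[2,1] = 2·A[1,2].
So A[1,2] = 16/2 = 8.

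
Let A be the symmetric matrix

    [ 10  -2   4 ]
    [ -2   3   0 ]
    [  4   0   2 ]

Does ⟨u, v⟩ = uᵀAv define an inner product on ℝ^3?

Leading principal minors: Δ_1 = 10, Δ_2 = 26, Δ_3 = 4.
All leading principal minors are positive, so by Sylvester's criterion Q is positive definite.
⟨·,·⟩ is an inner product exactly when A is positive definite.

yes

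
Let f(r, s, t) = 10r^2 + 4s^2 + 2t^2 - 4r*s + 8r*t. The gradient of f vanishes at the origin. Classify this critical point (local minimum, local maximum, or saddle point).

local minimum

The Hessian at the origin is H = [[20, -4, 8], [-4, 8, 0], [8, 0, 4]].
Applying the same elementary operations to the rows and columns of H produces a congruent diagonal matrix with entries 20, 36/5, 4/9.
Counting signs: 3 positive.
H is positive definite, so the origin is a strict local minimum.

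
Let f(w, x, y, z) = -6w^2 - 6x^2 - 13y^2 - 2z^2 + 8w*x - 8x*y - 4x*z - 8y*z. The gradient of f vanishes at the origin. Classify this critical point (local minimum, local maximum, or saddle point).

local maximum

The Hessian at the origin is H = [[-12, 8, 0, 0], [8, -12, -8, -4], [0, -8, -26, -8], [0, -4, -8, -4]].
Symmetric row and column elimination reduces H to a congruent diagonal form with pivots -12, -20/3, -82/5, -40/41.
That gives 4 negative pivots.
H is negative definite, so the origin is a strict local maximum.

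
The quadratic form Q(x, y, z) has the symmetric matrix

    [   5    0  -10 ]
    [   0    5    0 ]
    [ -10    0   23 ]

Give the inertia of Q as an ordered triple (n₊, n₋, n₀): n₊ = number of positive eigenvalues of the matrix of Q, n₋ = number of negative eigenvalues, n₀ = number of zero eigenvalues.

Congruent diagonalization of A (simultaneous row and column reduction) yields pivots 5, 5, 3.
That gives 3 positive pivots.

(3, 0, 0)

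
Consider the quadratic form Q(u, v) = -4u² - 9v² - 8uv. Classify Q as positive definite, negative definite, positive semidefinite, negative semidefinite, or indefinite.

negative definite

The associated matrix is A = [[-4, -4], [-4, -9]].
Symmetric row and column elimination reduces A to a congruent diagonal form with pivots -4, -5.
That gives 2 negative pivots.
Hence Q is negative definite.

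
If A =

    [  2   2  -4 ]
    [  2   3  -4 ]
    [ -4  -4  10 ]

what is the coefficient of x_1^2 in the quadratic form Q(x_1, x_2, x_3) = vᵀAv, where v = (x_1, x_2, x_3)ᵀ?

The coefficient of x_1^2 is the diagonal entry A[1,1] = 2.

2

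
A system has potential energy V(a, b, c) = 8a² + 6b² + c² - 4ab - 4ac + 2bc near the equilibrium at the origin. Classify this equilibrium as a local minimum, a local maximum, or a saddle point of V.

The Hessian at the origin is H = [[16, -4, -4], [-4, 12, 2], [-4, 2, 2]].
Congruent diagonalization of H (simultaneous row and column reduction) yields pivots 16, 11, 10/11.
That gives 3 positive pivots.
H is positive definite, so the origin is a strict local minimum.

local minimum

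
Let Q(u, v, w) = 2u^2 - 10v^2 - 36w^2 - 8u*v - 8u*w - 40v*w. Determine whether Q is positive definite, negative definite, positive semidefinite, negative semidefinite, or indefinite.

indefinite

The symmetric matrix is A = [[2, -4, -4], [-4, -10, -20], [-4, -20, -36]].
Congruent diagonalization of A (simultaneous row and column reduction) yields pivots 2, -18, -4/9.
So there are 1 positive, 2 negative pivots.
Hence Q is indefinite.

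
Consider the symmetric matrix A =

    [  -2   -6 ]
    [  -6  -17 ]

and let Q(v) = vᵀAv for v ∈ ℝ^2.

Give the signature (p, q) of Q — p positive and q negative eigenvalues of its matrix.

Applying the same elementary operations to the rows and columns of A produces a congruent diagonal matrix with entries -2, 1.
That gives 1 positive, 1 negative pivots.

(1, 1)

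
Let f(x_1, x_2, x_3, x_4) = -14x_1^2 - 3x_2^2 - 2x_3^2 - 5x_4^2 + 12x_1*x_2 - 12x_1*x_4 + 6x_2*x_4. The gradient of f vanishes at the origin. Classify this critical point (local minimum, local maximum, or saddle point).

The Hessian at the origin is H = [[-28, 12, 0, -12], [12, -6, 0, 6], [0, 0, -4, 0], [-12, 6, 0, -10]].
An LDLᵀ factorisation of H has diagonal entries -28, -6/7, -4, -4.
So there are 4 negative pivots.
H is negative definite, so the origin is a strict local maximum.

local maximum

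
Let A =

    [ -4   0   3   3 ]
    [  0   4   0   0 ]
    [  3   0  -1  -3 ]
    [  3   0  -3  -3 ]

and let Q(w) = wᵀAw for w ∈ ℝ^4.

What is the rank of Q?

Congruent diagonalization of A (simultaneous row and column reduction) yields pivots -4, 4, 5/4, -6/5.
Counting signs: 2 positive, 2 negative.
The rank is the number of nonzero pivots: 4.

4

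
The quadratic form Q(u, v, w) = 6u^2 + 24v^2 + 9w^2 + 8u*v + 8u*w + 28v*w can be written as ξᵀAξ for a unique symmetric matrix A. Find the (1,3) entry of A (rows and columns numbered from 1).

4

The coefficient of u·w in Q is 8. For a symmetric A this equals A[1,3] + A[3,1] = 2·A[1,3].
So A[1,3] = 8/2 = 4.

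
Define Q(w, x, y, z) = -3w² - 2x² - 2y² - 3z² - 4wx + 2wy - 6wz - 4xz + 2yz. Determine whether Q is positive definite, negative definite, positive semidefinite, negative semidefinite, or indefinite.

negative semidefinite

Write A = [[-3, -2, 1, -3], [-2, -2, 0, -2], [1, 0, -2, 1], [-3, -2, 1, -3]].
Congruent diagonalization of A (simultaneous row and column reduction) yields pivots -3, -2/3, -1, 0.
So there are 3 negative, 1 zero pivots.
Hence Q is negative semidefinite.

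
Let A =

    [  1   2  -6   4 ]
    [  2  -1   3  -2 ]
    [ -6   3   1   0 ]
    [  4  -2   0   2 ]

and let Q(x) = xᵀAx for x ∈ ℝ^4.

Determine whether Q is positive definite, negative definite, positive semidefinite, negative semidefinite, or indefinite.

indefinite

Applying the same elementary operations to the rows and columns of A produces a congruent diagonal matrix with entries 1, -5, 10, 12/5.
So there are 3 positive, 1 negative pivots.
Hence Q is indefinite.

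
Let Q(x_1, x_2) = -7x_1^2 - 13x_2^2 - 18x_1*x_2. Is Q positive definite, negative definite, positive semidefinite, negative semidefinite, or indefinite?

The symmetric matrix of Q is [[-7, -9], [-9, -13]].
For the 2×2 matrix [[-7, -9], [-9, -13]]: det = -7·-13 − (-9)² = 10, trace = -20.
det > 0 so both eigenvalues share the sign of the trace; trace = -20 < 0 ⇒ both negative.

negative definite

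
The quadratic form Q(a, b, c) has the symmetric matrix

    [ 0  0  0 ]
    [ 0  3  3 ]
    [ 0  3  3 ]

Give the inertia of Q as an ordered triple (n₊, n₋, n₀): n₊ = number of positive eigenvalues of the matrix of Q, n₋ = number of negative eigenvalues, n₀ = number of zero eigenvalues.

(1, 0, 2)

Symmetric row and column elimination reduces A to a congruent diagonal form with pivots 0, 3, 0.
That gives 1 positive, 2 zero pivots.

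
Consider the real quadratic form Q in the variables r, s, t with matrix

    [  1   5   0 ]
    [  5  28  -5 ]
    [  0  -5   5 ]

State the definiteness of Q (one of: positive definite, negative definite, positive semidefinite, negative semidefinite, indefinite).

indefinite

Congruent diagonalization of A (simultaneous row and column reduction) yields pivots 1, 3, -10/3.
So there are 2 positive, 1 negative pivots.
Hence Q is indefinite.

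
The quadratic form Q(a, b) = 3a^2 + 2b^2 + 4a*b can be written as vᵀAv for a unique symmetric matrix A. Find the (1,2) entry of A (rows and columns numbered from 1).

The coefficient of a·b in Q is 4. For a symmetric A this equals A[1,2] + A[2,1] = 2·A[1,2].
So A[1,2] = 4/2 = 2.

2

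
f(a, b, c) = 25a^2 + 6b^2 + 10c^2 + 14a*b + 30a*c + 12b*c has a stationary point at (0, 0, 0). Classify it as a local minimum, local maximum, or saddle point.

The Hessian at the origin is H = [[50, 14, 30], [14, 12, 12], [30, 12, 20]].
Congruent diagonalization of H (simultaneous row and column reduction) yields pivots 50, 202/25, 40/101.
That gives 3 positive pivots.
H is positive definite, so the origin is a strict local minimum.

local minimum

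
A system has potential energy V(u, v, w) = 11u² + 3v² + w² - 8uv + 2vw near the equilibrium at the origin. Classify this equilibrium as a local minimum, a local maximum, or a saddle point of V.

The Hessian at the origin is H = [[22, -8, 0], [-8, 6, 2], [0, 2, 2]].
An LDLᵀ factorisation of H has diagonal entries 22, 34/11, 12/17.
That gives 3 positive pivots.
H is positive definite, so the origin is a strict local minimum.

local minimum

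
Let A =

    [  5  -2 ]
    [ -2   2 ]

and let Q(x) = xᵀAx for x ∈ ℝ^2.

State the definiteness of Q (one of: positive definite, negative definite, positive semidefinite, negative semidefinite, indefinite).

positive definite

For the 2×2 matrix [[5, -2], [-2, 2]]: det = 5·2 − (-2)² = 6, trace = 7.
det > 0 so both eigenvalues share the sign of the trace; trace = 7 > 0 ⇒ both positive.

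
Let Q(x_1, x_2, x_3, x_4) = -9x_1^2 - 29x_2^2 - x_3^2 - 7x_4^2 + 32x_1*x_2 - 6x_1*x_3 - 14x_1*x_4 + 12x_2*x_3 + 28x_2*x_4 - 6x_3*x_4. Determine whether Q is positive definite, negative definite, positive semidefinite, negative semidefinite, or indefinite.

The associated matrix is A = [[-9, 16, -3, -7], [16, -29, 6, 14], [-3, 6, -1, -3], [-7, 14, -3, -7]].
An LDLᵀ factorisation of A has diagonal entries -9, -5/9, 4/5, 1.
So there are 2 positive, 2 negative pivots.
Hence Q is indefinite.

indefinite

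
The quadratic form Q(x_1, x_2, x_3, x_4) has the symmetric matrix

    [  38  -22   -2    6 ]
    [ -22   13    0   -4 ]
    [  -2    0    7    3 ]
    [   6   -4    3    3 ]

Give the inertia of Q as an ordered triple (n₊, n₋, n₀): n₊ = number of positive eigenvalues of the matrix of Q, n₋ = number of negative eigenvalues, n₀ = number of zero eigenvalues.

(4, 0, 0)

An LDLᵀ factorisation of A has diagonal entries 38, 5/19, 9/5, 4/9.
So there are 4 positive pivots.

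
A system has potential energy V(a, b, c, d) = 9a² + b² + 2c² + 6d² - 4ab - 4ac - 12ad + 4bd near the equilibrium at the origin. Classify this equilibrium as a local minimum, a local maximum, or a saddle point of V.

The Hessian at the origin is H = [[18, -4, -4, -12], [-4, 2, 0, 4], [-4, 0, 4, 0], [-12, 4, 0, 12]].
Congruent diagonalization of H (simultaneous row and column reduction) yields pivots 18, 10/9, 12/5, 4/3.
That gives 4 positive pivots.
H is positive definite, so the origin is a strict local minimum.

local minimum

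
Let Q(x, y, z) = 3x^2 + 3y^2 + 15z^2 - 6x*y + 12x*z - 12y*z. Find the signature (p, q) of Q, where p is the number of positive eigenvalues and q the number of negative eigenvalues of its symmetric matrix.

(2, 0)

The symmetric matrix is A = [[3, -3, 6], [-3, 3, -6], [6, -6, 15]].
Applying the same elementary operations to the rows and columns of A produces a congruent diagonal matrix with entries 3, 0, 3.
So there are 2 positive, 1 zero pivots.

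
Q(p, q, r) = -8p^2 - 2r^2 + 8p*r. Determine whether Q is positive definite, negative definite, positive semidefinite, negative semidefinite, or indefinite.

Write A = [[-8, 0, 4], [0, 0, 0], [4, 0, -2]].
Congruent diagonalization of A (simultaneous row and column reduction) yields pivots -8, 0, 0.
So there are 1 negative, 2 zero pivots.
Hence Q is negative semidefinite.

negative semidefinite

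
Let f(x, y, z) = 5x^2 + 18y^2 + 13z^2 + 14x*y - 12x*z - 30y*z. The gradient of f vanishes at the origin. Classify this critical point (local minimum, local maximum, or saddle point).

local minimum

The Hessian at the origin is H = [[10, 14, -12], [14, 36, -30], [-12, -30, 26]].
Congruent diagonalization of H (simultaneous row and column reduction) yields pivots 10, 82/5, 40/41.
That gives 3 positive pivots.
H is positive definite, so the origin is a strict local minimum.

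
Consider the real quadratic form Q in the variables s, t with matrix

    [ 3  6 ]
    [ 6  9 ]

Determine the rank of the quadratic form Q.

Row-reducing A symmetrically gives the diagonal entries 3, -3.
Counting signs: 1 positive, 1 negative.
The rank is the number of nonzero pivots: 2.

2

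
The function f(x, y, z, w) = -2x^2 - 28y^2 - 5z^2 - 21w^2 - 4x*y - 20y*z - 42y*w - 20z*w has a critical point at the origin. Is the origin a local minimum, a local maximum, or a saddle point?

The Hessian at the origin is H = [[-4, -4, 0, 0], [-4, -56, -20, -42], [0, -20, -10, -20], [0, -42, -20, -42]].
Applying the same elementary operations to the rows and columns of H produces a congruent diagonal matrix with entries -4, -52, -30/13, -5/3.
Counting signs: 4 negative.
H is negative definite, so the origin is a strict local maximum.

local maximum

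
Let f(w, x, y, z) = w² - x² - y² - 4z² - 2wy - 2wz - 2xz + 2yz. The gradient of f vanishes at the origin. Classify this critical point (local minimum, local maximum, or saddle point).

saddle point

The Hessian at the origin is H = [[2, 0, -2, -2], [0, -2, 0, -2], [-2, 0, -2, 2], [-2, -2, 2, -8]].
Applying the same elementary operations to the rows and columns of H produces a congruent diagonal matrix with entries 2, -2, -4, -8.
Counting signs: 1 positive, 3 negative.
H is indefinite, so the origin is a saddle point.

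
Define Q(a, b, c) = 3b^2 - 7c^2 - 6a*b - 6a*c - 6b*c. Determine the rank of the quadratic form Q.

The symmetric matrix is A = [[0, -3, -3], [-3, 3, -3], [-3, -3, -7]].
Row reduction of A gives 3 nonzero rows, so rank A = 3.

3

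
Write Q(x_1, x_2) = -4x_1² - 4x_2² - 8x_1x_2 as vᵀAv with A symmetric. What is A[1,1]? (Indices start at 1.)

The coefficient of x_1² in Q is -4, and that is exactly A[1,1].

-4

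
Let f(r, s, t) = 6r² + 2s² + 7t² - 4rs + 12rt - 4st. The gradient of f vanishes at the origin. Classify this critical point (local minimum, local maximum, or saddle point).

local minimum

The Hessian at the origin is H = [[12, -4, 12], [-4, 4, -4], [12, -4, 14]].
Applying the same elementary operations to the rows and columns of H produces a congruent diagonal matrix with entries 12, 8/3, 2.
That gives 3 positive pivots.
H is positive definite, so the origin is a strict local minimum.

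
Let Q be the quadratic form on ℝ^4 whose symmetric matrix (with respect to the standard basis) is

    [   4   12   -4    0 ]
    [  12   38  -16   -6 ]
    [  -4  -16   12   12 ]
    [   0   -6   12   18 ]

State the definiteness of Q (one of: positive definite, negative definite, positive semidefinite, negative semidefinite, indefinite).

positive semidefinite

Congruent diagonalization of A (simultaneous row and column reduction) yields pivots 4, 2, 0, 0.
So there are 2 positive, 2 zero pivots.
Hence Q is positive semidefinite.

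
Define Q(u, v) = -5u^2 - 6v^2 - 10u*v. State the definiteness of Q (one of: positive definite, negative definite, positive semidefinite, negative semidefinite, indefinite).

negative definite

The symmetric matrix of Q is A = [[-5, -5], [-5, -6]].
Leading principal minors: Δ_1 = -5, Δ_2 = 5.
The signs alternate starting with Δ_1 < 0, so by Sylvester's criterion Q is negative definite.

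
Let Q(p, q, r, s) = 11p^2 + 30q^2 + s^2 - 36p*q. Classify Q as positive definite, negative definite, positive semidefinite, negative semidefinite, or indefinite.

The symmetric matrix is A = [[11, -18, 0, 0], [-18, 30, 0, 0], [0, 0, 0, 0], [0, 0, 0, 1]].
Symmetric row and column elimination reduces A to a congruent diagonal form with pivots 11, 6/11, 0, 1.
So there are 3 positive, 1 zero pivots.
Hence Q is positive semidefinite.

positive semidefinite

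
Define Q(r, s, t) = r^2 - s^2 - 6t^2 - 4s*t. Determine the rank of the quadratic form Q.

3

Write A = [[1, 0, 0], [0, -1, -2], [0, -2, -6]].
Symmetric row and column elimination reduces A to a congruent diagonal form with pivots 1, -1, -2.
That gives 1 positive, 2 negative pivots.
The rank is the number of nonzero pivots: 3.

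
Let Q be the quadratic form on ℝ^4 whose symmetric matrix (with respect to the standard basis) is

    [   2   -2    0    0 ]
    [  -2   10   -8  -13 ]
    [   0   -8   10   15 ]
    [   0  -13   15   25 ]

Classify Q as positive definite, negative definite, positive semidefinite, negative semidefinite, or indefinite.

positive definite

Symmetric row and column elimination reduces A to a congruent diagonal form with pivots 2, 8, 2, 15/8.
Counting signs: 4 positive.
Hence Q is positive definite.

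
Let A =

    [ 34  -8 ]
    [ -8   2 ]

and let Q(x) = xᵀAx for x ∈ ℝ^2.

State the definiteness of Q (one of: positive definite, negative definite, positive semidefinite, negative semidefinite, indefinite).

Congruent diagonalization of A (simultaneous row and column reduction) yields pivots 34, 2/17.
So there are 2 positive pivots.
Hence Q is positive definite.

positive definite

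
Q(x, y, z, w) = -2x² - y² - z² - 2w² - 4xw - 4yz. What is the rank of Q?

The symmetric matrix is A = [[-2, 0, 0, -2], [0, -1, -2, 0], [0, -2, -1, 0], [-2, 0, 0, -2]].
Symmetric row and column elimination reduces A to a congruent diagonal form with pivots -2, -1, 3, 0.
Counting signs: 1 positive, 2 negative, 1 zero.
The rank is the number of nonzero pivots: 3.

3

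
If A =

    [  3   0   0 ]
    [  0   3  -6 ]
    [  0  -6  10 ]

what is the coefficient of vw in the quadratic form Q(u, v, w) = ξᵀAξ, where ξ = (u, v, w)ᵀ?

-12

The coefficient of vw is A[2,3] + A[3,2] = 2·(-6) = -12.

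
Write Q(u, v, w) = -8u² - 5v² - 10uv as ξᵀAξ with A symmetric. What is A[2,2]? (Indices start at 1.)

The coefficient of v² in Q is -5, and that is exactly A[2,2].

-5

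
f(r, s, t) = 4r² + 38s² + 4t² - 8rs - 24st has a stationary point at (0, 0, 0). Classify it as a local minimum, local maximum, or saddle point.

saddle point

The Hessian at the origin is H = [[8, -8, 0], [-8, 76, -24], [0, -24, 8]].
Row-reducing H symmetrically gives the diagonal entries 8, 68, -8/17.
Counting signs: 2 positive, 1 negative.
H is indefinite, so the origin is a saddle point.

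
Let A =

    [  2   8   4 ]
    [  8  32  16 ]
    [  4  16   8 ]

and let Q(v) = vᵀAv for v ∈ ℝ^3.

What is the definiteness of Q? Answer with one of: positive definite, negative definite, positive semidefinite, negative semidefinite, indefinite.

positive semidefinite

Symmetric row and column elimination reduces A to a congruent diagonal form with pivots 2, 0, 0.
Counting signs: 1 positive, 2 zero.
Hence Q is positive semidefinite.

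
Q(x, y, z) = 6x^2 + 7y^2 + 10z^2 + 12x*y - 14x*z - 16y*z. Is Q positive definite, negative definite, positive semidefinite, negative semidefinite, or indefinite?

Write A = [[6, 6, -7], [6, 7, -8], [-7, -8, 10]].
Congruent diagonalization of A (simultaneous row and column reduction) yields pivots 6, 1, 5/6.
That gives 3 positive pivots.
Hence Q is positive definite.

positive definite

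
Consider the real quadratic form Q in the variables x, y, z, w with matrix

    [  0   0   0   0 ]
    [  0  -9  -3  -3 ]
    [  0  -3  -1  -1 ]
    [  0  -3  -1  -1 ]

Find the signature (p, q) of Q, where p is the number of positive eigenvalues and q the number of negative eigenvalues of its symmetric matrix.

Applying the same elementary operations to the rows and columns of A produces a congruent diagonal matrix with entries 0, -9, 0, 0.
Counting signs: 1 negative, 3 zero.

(0, 1)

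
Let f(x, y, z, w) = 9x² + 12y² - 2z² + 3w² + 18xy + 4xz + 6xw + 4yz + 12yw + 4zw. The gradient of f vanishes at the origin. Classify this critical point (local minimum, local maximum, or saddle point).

saddle point

The Hessian at the origin is H = [[18, 18, 4, 6], [18, 24, 4, 12], [4, 4, -4, 4], [6, 12, 4, 6]].
An LDLᵀ factorisation of H has diagonal entries 18, 6, -44/9, -6/11.
That gives 2 positive, 2 negative pivots.
H is indefinite, so the origin is a saddle point.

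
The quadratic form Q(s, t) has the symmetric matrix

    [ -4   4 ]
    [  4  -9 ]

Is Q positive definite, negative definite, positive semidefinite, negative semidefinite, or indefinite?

Leading principal minors: Δ_1 = -4, Δ_2 = 20.
The signs alternate starting with Δ_1 < 0, so by Sylvester's criterion Q is negative definite.

negative definite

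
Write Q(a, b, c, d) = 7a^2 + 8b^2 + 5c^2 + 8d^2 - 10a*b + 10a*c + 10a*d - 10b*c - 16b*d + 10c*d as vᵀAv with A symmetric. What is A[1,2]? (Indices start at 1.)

The coefficient of a·b in Q is -10. For a symmetric A this equals A[1,2] + A[2,1] = 2·A[1,2].
So A[1,2] = -10/2 = -5.

-5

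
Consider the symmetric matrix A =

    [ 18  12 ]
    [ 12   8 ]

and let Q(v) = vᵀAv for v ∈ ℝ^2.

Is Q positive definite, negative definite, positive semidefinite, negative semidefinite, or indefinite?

positive semidefinite

Row-reducing A symmetrically gives the diagonal entries 18, 0.
Counting signs: 1 positive, 1 zero.
Hence Q is positive semidefinite.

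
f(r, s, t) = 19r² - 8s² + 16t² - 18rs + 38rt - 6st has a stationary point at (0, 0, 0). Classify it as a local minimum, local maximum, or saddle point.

The Hessian at the origin is H = [[38, -18, 38], [-18, -16, -6], [38, -6, 32]].
Symmetric row and column elimination reduces H to a congruent diagonal form with pivots 38, -466/19, -30/233.
Counting signs: 1 positive, 2 negative.
H is indefinite, so the origin is a saddle point.

saddle point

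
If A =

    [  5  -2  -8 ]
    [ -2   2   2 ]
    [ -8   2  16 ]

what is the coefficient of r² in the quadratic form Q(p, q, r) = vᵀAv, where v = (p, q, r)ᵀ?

The coefficient of r² is the diagonal entry A[3,3] = 16.

16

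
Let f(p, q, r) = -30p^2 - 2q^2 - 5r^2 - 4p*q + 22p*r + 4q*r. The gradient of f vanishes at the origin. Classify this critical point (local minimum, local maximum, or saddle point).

The Hessian at the origin is H = [[-60, -4, 22], [-4, -4, 4], [22, 4, -10]].
An LDLᵀ factorisation of H has diagonal entries -60, -56/15, -3/14.
So there are 3 negative pivots.
H is negative definite, so the origin is a strict local maximum.

local maximum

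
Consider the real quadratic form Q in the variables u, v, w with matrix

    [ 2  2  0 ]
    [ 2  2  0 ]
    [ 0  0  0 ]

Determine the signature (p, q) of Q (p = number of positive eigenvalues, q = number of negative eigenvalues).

Row-reducing A symmetrically gives the diagonal entries 2, 0, 0.
Counting signs: 1 positive, 2 zero.

(1, 0)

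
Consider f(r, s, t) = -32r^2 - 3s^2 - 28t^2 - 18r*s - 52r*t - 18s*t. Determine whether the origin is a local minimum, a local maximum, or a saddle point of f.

local maximum

The Hessian at the origin is H = [[-64, -18, -52], [-18, -6, -18], [-52, -18, -56]].
Applying the same elementary operations to the rows and columns of H produces a congruent diagonal matrix with entries -64, -15/16, -8/5.
Counting signs: 3 negative.
H is negative definite, so the origin is a strict local maximum.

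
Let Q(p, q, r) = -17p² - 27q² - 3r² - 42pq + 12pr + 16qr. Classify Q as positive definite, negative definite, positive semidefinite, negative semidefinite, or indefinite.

The symmetric matrix of Q is A = [[-17, -21, 6], [-21, -27, 8], [6, 8, -3]].
Leading principal minors: Δ_1 = -17, Δ_2 = 18, Δ_3 = -10.
The signs alternate starting with Δ_1 < 0, so by Sylvester's criterion Q is negative definite.

negative definite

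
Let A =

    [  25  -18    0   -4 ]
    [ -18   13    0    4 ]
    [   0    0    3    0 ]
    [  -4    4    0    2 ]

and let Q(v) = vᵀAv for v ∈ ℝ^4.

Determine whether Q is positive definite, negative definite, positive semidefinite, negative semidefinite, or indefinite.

indefinite

Congruent diagonalization of A (simultaneous row and column reduction) yields pivots 25, 1/25, 3, -30.
So there are 3 positive, 1 negative pivots.
Hence Q is indefinite.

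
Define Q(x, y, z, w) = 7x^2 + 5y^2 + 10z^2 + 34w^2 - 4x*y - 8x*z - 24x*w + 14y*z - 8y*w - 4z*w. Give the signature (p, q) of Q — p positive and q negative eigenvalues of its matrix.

(3, 1)

The symmetric matrix is A = [[7, -2, -4, -12], [-2, 5, 7, -4], [-4, 7, 10, -2], [-12, -4, -2, 34]].
Congruent diagonalization of A (simultaneous row and column reduction) yields pivots 7, 31/7, -1/31, 30.
That gives 3 positive, 1 negative pivots.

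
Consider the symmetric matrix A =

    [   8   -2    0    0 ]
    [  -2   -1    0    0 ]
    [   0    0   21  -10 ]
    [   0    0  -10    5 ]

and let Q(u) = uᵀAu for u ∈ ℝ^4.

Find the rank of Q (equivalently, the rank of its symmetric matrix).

4

Row-reducing A symmetrically gives the diagonal entries 8, -3/2, 21, 5/21.
So there are 3 positive, 1 negative pivots.
The rank is the number of nonzero pivots: 4.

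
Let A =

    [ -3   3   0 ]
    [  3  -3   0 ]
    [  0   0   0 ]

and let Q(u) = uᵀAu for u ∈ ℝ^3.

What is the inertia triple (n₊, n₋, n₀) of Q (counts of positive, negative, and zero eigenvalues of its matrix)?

(0, 1, 2)

Congruent diagonalization of A (simultaneous row and column reduction) yields pivots -3, 0, 0.
So there are 1 negative, 2 zero pivots.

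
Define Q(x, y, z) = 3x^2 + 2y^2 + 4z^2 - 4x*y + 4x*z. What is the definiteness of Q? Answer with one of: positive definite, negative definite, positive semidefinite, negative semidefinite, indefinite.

The symmetric matrix is A = [[3, -2, 2], [-2, 2, 0], [2, 0, 4]].
Row-reducing A symmetrically gives the diagonal entries 3, 2/3, 0.
Counting signs: 2 positive, 1 zero.
Hence Q is positive semidefinite.

positive semidefinite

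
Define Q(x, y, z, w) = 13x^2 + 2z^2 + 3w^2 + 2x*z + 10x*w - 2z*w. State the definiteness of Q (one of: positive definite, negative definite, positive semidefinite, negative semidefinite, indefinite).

positive semidefinite

The symmetric matrix is A = [[13, 0, 1, 5], [0, 0, 0, 0], [1, 0, 2, -1], [5, 0, -1, 3]].
Row-reducing A symmetrically gives the diagonal entries 13, 0, 25/13, 2/25.
That gives 3 positive, 1 zero pivots.
Hence Q is positive semidefinite.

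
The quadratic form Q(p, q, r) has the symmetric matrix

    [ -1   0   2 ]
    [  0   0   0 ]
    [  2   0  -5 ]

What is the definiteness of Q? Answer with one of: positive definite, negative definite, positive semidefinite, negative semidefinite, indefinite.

negative semidefinite

Congruent diagonalization of A (simultaneous row and column reduction) yields pivots -1, 0, -1.
That gives 2 negative, 1 zero pivots.
Hence Q is negative semidefinite.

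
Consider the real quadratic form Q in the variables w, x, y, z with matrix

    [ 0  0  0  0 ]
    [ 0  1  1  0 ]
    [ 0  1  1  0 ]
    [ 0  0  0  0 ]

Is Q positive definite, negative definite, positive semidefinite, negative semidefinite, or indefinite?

positive semidefinite

Row-reducing A symmetrically gives the diagonal entries 0, 1, 0, 0.
That gives 1 positive, 3 zero pivots.
Hence Q is positive semidefinite.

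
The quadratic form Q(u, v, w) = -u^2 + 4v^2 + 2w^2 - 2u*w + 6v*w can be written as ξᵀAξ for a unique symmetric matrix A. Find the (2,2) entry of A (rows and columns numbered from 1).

The coefficient of v^2 in Q is 4, and that is exactly A[2,2].

4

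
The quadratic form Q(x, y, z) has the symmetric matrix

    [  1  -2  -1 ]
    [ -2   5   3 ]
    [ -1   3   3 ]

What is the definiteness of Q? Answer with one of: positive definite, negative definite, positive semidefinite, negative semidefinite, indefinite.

positive definite

Leading principal minors: Δ_1 = 1, Δ_2 = 1, Δ_3 = 1.
All leading principal minors are positive, so by Sylvester's criterion Q is positive definite.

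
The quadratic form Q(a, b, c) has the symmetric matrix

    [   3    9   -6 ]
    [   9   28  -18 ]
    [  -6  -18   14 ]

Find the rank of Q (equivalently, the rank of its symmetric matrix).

Symmetric row and column elimination reduces A to a congruent diagonal form with pivots 3, 1, 2.
That gives 3 positive pivots.
The rank is the number of nonzero pivots: 3.

3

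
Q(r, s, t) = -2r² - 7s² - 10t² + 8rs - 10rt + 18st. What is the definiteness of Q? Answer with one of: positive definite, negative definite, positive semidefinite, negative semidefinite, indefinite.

indefinite

Write A = [[-2, 4, -5], [4, -7, 9], [-5, 9, -10]].
Congruent diagonalization of A (simultaneous row and column reduction) yields pivots -2, 1, 3/2.
That gives 2 positive, 1 negative pivots.
Hence Q is indefinite.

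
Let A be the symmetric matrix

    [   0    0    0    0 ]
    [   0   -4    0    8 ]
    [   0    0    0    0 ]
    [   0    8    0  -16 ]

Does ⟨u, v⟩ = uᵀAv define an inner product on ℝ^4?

Applying the same elementary operations to the rows and columns of A produces a congruent diagonal matrix with entries 0, -4, 0, 0.
That gives 1 negative, 3 zero pivots.
Hence Q is negative semidefinite.
⟨·,·⟩ is an inner product exactly when A is positive definite.

no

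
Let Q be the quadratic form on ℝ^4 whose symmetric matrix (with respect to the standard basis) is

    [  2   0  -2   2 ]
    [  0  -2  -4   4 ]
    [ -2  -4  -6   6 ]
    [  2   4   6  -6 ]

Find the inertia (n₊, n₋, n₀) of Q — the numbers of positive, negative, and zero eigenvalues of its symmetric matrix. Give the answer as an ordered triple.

Applying the same elementary operations to the rows and columns of A produces a congruent diagonal matrix with entries 2, -2, 0, 0.
So there are 1 positive, 1 negative, 2 zero pivots.

(1, 1, 2)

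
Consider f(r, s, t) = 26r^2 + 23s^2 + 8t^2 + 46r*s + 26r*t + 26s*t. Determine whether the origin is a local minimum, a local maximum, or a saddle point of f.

The Hessian at the origin is H = [[52, 46, 26], [46, 46, 26], [26, 26, 16]].
Symmetric row and column elimination reduces H to a congruent diagonal form with pivots 52, 69/13, 30/23.
That gives 3 positive pivots.
H is positive definite, so the origin is a strict local minimum.

local minimum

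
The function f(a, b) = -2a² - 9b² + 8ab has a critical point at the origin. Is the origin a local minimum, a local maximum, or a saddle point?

The Hessian at the origin is H = [[-4, 8], [8, -18]].
det H = -4·-18 − (8)² = 8 > 0 and H[1,1] = -4 < 0, so H is negative definite.
Therefore the origin is a local maximum.

local maximum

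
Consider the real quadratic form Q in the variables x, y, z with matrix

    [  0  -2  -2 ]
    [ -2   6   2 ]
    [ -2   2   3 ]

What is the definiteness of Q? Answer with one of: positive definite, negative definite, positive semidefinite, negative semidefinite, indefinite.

A is congruent to a diagonal matrix with 2 positive, 1 negative and 0 zero entries, so Q is indefinite.

indefinite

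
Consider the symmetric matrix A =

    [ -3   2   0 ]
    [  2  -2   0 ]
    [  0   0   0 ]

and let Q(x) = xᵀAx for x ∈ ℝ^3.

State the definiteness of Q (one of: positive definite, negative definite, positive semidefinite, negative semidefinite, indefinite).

negative semidefinite

Row-reducing A symmetrically gives the diagonal entries -3, -2/3, 0.
So there are 2 negative, 1 zero pivots.
Hence Q is negative semidefinite.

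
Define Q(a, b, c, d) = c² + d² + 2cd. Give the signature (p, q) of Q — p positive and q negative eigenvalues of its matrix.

(1, 0)

Write A = [[0, 0, 0, 0], [0, 0, 0, 0], [0, 0, 1, 1], [0, 0, 1, 1]].
Row-reducing A symmetrically gives the diagonal entries 0, 0, 1, 0.
Counting signs: 1 positive, 3 zero.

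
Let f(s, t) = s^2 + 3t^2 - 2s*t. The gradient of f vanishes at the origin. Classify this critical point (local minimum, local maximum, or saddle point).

The Hessian at the origin is H = [[2, -2], [-2, 6]].
det H = 2·6 − (-2)² = 8 > 0 and H[1,1] = 2 > 0, so H is positive definite.
Therefore the origin is a local minimum.

local minimum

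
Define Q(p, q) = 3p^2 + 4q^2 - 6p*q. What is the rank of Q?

The associated matrix is A = [[3, -3], [-3, 4]].
Congruent diagonalization of A (simultaneous row and column reduction) yields pivots 3, 1.
So there are 2 positive pivots.
The rank is the number of nonzero pivots: 2.

2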